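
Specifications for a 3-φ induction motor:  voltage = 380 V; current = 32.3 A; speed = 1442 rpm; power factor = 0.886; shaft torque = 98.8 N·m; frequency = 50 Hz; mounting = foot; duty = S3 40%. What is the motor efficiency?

79.2 %

ω = 2π × 1442/60 = 151 rad/s; P_out = τω = 98.8 × 151 = 14919 W
P_in = √3·V_L·I_L·cosφ = 1.732 × 380 × 32.3 × 0.886 = 18835 W
η = P_out / P_in = 14919 / 18835 = 0.792 = 79.2%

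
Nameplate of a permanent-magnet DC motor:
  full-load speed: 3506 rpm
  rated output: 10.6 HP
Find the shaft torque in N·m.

P_out = 10.6 × 746 = 7908 W
ω = 2π × 3506/60 = 367.1 rad/s
τ = P_out/ω = 7908/367.1 = 21.5 N·m

21.5 N·m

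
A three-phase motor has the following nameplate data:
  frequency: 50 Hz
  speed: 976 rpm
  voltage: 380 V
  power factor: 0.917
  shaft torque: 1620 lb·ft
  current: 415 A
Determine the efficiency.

89.6 %

τ = 1620 lb·ft × 1.356 = 2197 N·m
ω = 2π × 976/60 = 102.2 rad/s; P_out = τω = 2197 × 102.2 = 224533 W
P_in = √3·V_L·I_L·cosφ = 1.732 × 380 × 415 × 0.917 = 250466 W
η = P_out / P_in = 224533 / 250466 = 0.896 = 89.6%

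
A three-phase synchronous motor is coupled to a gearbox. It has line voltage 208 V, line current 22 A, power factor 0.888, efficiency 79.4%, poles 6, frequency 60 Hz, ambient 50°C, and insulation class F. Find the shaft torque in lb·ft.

P_in = √3·V·I·cosφ = 1.732 × 208 × 22 × 0.888 = 7038 W
P_out = η·P_in = 0.794 × 7038 = 5588 W
n = n_s = 120×60/6 = 1200 rpm (synchronous)
ω = 2π×1200/60 = 125.7 rad/s
τ = P_out/ω = 5588/125.7 = 44.46 N·m
In lb·ft: 44.46/1.356 = 32.8 lb·ft

32.8 lb·ft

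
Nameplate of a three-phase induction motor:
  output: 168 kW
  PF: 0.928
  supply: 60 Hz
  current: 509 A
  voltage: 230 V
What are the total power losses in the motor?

P_in = √3·V·I·cosφ = 1.732×230×509×0.928 = 188166 W
P_out = 168000 W
Losses = P_in − P_out = 188166 − 168000 = 20166 W

20.2 kW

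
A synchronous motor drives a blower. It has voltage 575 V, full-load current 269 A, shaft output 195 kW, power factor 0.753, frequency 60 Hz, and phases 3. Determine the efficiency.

96.7 %

P_out = 195 kW = 195000 W
P_in = √3·V_L·I_L·cosφ = 1.732 × 575 × 269 × 0.753 = 201727 W
η = P_out / P_in = 195000 / 201727 = 0.967 = 96.7%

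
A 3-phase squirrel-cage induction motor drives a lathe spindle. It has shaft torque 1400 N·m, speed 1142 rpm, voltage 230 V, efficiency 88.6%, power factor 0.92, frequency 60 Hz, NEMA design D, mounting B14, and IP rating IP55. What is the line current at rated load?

ω = 2π×1142/60 = 119.6 rad/s; P_out = τω = 1400 × 119.6 = 167440 W
P_in = P_out / η = 167440 / 0.886 = 188984 W
I_L = P_in / (√3·V_L·cosφ) = 188984 / (1.732 × 230 × 0.92) = 516 A

516 A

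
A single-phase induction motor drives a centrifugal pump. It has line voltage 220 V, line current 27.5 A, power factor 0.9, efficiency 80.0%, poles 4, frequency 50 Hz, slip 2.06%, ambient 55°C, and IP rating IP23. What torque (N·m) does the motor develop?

28.3 N·m

P_in = V·I·cosφ = 220 × 27.5 × 0.9 = 5445 W
P_out = η·P_in = 0.8 × 5445 = 4356 W
n_s = 120×50/4 = 1500 rpm; n = 1500×(1−0.0206) = 1469 rpm
ω = 2π×1469/60 = 153.8 rad/s
τ = P_out/ω = 4356/153.8 = 28.3 N·m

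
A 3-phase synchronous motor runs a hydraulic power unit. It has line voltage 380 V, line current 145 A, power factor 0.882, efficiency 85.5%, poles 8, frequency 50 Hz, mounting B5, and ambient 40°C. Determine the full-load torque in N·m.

916 N·m

P_in = √3·V·I·cosφ = 1.732 × 380 × 145 × 0.882 = 84172 W
P_out = η·P_in = 0.855 × 84172 = 71967 W
n = n_s = 120×50/8 = 750 rpm (synchronous)
ω = 2π×750/60 = 78.54 rad/s
τ = P_out/ω = 71967/78.54 = 916 N·m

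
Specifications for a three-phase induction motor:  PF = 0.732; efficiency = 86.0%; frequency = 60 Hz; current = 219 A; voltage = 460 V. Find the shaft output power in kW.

P_in = √3·V·I·cosφ = 1.732 × 460 × 219 × 0.732 = 127721 W
P_out = η·P_in = 0.86 × 127721 = 109840 W

110 kW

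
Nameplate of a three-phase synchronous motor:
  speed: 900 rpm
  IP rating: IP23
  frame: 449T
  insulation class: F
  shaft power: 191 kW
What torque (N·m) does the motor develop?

2030 N·m

ω = 2π × 900/60 = 94.25 rad/s
τ = P/ω = 191000/94.25 = 2030 N·m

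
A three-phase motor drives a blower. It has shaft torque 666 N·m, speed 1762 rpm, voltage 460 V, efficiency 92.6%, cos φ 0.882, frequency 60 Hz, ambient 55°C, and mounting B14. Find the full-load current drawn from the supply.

189 A

ω = 2π×1762/60 = 184.5 rad/s; P_out = τω = 666 × 184.5 = 122877 W
P_in = P_out / η = 122877 / 0.926 = 132697 W
I_L = P_in / (√3·V_L·cosφ) = 132697 / (1.732 × 460 × 0.882) = 189 A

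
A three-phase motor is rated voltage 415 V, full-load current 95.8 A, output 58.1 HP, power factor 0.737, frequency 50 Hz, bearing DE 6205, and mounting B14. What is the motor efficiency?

P_out = 58.1 × 746 = 43343 W
P_in = √3·V_L·I_L·cosφ = 1.732 × 415 × 95.8 × 0.737 = 50749 W
η = P_out / P_in = 43343 / 50749 = 0.854 = 85.4%

85.4 %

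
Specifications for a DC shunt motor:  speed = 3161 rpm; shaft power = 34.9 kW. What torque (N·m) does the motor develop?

ω = 2π × 3161/60 = 331 rad/s
τ = P/ω = 34900/331 = 105 N·m

105 N·m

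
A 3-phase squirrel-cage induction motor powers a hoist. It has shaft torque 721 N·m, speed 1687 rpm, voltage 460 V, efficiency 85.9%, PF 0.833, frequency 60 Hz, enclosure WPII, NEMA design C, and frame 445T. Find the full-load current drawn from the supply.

223 A

ω = 2π×1687/60 = 176.7 rad/s; P_out = τω = 721 × 176.7 = 127401 W
P_in = P_out / η = 127401 / 0.859 = 148313 W
I_L = P_in / (√3·V_L·cosφ) = 148313 / (1.732 × 460 × 0.833) = 223 A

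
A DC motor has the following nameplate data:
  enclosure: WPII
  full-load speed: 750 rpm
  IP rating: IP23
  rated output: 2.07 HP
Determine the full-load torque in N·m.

P_out = 2.07 × 746 = 1544 W
ω = 2π × 750/60 = 78.54 rad/s
τ = P_out/ω = 1544/78.54 = 19.7 N·m

19.7 N·m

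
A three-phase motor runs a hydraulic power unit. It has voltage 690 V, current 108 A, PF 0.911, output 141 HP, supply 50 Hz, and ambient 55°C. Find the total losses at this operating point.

P_in = √3·V·I·cosφ = 1.732×690×108×0.911 = 117582 W
P_out = 141×746 = 105186 W
Losses = P_in − P_out = 117582 − 105186 = 12396 W

12.4 kW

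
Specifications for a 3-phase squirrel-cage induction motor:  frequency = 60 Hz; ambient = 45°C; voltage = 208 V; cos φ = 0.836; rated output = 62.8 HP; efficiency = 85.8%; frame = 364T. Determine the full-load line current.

181 A

P_out = 62.8 × 746 = 46849 W
P_in = P_out / η = 46849 / 0.858 = 54603 W
I_L = P_in / (√3·V_L·cosφ) = 54603 / (1.732 × 208 × 0.836) = 181 A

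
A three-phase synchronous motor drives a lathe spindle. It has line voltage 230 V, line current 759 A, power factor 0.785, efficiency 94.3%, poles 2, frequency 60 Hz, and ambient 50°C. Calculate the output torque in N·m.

P_in = √3·V·I·cosφ = 1.732 × 230 × 759 × 0.785 = 237349 W
P_out = η·P_in = 0.943 × 237349 = 223820 W
n = n_s = 120×60/2 = 3600 rpm (synchronous)
ω = 2π×3600/60 = 377 rad/s
τ = P_out/ω = 223820/377 = 594 N·m

594 N·m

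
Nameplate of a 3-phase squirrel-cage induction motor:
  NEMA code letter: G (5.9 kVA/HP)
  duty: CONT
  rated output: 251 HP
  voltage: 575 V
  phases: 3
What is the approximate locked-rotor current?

1490 A

S_LR = 5.9 × 251 = 1480.9 kVA
I_LR = S_LR/(√3·V_L) = 1480900/(1.732×575) = 1490 A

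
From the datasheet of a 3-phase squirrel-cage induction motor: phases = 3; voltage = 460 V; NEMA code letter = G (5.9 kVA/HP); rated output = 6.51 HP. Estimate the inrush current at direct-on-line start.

S_LR = 5.9 × 6.51 = 38.409 kVA
I_LR = S_LR/(√3·V_L) = 38409/(1.732×460) = 48.2 A

48.2 A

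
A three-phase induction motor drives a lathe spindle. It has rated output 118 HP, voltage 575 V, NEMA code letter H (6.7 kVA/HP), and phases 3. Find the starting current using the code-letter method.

S_LR = 6.7 × 118 = 790.6 kVA
I_LR = S_LR/(√3·V_L) = 790600/(1.732×575) = 794 A

794 A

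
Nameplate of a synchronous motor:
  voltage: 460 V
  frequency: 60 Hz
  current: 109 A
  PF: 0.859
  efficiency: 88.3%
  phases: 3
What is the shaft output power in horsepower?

88.3 HP

P_in = √3·V·I·cosφ = 1.732 × 460 × 109 × 0.859 = 74598 W
P_out = η·P_in = 0.883 × 74598 = 65870 W
= 65870/746 = 88.3 HP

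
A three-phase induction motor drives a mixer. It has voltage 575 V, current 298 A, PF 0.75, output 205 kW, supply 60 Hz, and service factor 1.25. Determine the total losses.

17600 W

P_in = √3·V·I·cosφ = 1.732×575×298×0.75 = 222584 W
P_out = 205000 W
Losses = P_in − P_out = 222584 − 205000 = 17584 W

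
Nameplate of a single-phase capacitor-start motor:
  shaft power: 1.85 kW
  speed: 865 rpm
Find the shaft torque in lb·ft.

15.1 lb·ft

ω = 2π × 865/60 = 90.58 rad/s
τ = P/ω = 1850/90.58 = 20.42 N·m
In lb·ft: 20.42/1.356 = 15.1 lb·ft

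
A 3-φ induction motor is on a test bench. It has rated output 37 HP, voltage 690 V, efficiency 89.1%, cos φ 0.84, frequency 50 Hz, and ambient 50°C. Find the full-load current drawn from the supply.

P_out = 37 × 746 = 27602 W
P_in = P_out / η = 27602 / 0.891 = 30979 W
I_L = P_in / (√3·V_L·cosφ) = 30979 / (1.732 × 690 × 0.84) = 30.9 A

30.9 A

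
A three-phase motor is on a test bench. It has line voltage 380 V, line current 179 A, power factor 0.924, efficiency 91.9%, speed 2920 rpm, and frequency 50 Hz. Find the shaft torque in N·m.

327 N·m

P_in = √3·V·I·cosφ = 1.732 × 380 × 179 × 0.924 = 108857 W
P_out = η·P_in = 0.919 × 108857 = 100040 W
n = 2920 rpm
ω = 2π×2920/60 = 305.8 rad/s
τ = P_out/ω = 100040/305.8 = 327 N·m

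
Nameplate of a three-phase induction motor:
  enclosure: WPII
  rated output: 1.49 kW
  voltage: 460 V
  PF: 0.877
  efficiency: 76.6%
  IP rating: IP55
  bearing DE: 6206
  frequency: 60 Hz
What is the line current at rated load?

P_out = 1.49 kW = 1490 W
P_in = P_out / η = 1490 / 0.766 = 1945 W
I_L = P_in / (√3·V_L·cosφ) = 1945 / (1.732 × 460 × 0.877) = 2.78 A

2.78 A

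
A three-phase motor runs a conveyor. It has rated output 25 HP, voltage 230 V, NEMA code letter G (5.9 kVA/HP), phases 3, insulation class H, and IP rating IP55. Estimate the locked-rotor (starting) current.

S_LR = 5.9 × 25 = 147.5 kVA
I_LR = S_LR/(√3·V_L) = 147500/(1.732×230) = 370 A

370 A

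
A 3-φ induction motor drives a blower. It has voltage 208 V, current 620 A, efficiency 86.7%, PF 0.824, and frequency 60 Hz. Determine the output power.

160 kW

P_in = √3·V·I·cosφ = 1.732 × 208 × 620 × 0.824 = 184048 W
P_out = η·P_in = 0.867 × 184048 = 159570 W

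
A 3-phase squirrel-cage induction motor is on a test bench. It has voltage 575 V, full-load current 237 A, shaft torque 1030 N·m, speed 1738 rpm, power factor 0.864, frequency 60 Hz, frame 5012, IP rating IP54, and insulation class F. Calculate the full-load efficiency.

ω = 2π × 1738/60 = 182 rad/s; P_out = τω = 1030 × 182 = 187460 W
P_in = √3·V_L·I_L·cosφ = 1.732 × 575 × 237 × 0.864 = 203928 W
η = P_out / P_in = 187460 / 203928 = 0.919 = 91.9%

91.9 %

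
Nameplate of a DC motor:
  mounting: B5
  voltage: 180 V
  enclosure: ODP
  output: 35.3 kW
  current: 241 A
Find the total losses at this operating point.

8.08 kW

P_in = V·I = 180×241 = 43380 W
P_out = 35300 W
Losses = P_in − P_out = 43380 − 35300 = 8080 W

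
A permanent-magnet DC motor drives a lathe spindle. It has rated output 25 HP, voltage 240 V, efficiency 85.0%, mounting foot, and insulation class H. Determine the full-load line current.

91.4 A

P_out = 25 × 746 = 18650 W
P_in = P_out / η = 18650 / 0.850 = 21941 W
I = P_in / V = 21941 / 240 = 91.4 A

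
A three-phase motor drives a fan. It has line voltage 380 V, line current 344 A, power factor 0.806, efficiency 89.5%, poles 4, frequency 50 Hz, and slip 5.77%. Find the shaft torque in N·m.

P_in = √3·V·I·cosφ = 1.732 × 380 × 344 × 0.806 = 182484 W
P_out = η·P_in = 0.895 × 182484 = 163323 W
n_s = 120×50/4 = 1500 rpm; n = 1500×(1−0.0577) = 1413 rpm
ω = 2π×1413/60 = 148 rad/s
τ = P_out/ω = 163323/148 = 1100 N·m

1100 N·m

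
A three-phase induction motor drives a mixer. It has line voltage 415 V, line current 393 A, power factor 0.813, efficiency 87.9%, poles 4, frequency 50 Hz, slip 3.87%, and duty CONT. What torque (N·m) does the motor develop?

P_in = √3·V·I·cosφ = 1.732 × 415 × 393 × 0.813 = 229657 W
P_out = η·P_in = 0.879 × 229657 = 201869 W
n_s = 120×50/4 = 1500 rpm; n = 1500×(1−0.0387) = 1442 rpm
ω = 2π×1442/60 = 151 rad/s
τ = P_out/ω = 201869/151 = 1340 N·m

1340 N·m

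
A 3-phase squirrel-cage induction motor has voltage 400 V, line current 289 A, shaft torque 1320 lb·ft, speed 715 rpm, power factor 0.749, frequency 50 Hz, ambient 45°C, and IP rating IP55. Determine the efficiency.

89.4 %

τ = 1320 lb·ft × 1.356 = 1790 N·m
ω = 2π × 715/60 = 74.87 rad/s; P_out = τω = 1790 × 74.87 = 134017 W
P_in = √3·V_L·I_L·cosφ = 1.732 × 400 × 289 × 0.749 = 149964 W
η = P_out / P_in = 134017 / 149964 = 0.894 = 89.4%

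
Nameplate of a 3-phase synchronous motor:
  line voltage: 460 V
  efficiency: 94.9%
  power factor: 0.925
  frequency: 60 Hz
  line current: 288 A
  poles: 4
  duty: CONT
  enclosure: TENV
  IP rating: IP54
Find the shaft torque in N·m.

P_in = √3·V·I·cosφ = 1.732 × 460 × 288 × 0.925 = 212246 W
P_out = η·P_in = 0.949 × 212246 = 201421 W
n = n_s = 120×60/4 = 1800 rpm (synchronous)
ω = 2π×1800/60 = 188.5 rad/s
τ = P_out/ω = 201421/188.5 = 1070 N·m

1070 N·m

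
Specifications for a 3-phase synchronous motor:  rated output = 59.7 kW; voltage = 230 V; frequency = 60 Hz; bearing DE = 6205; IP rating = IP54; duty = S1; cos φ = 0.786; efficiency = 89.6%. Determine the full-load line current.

P_out = 59.7 kW = 59700 W
P_in = P_out / η = 59700 / 0.896 = 66629 W
I_L = P_in / (√3·V_L·cosφ) = 66629 / (1.732 × 230 × 0.786) = 213 A

213 A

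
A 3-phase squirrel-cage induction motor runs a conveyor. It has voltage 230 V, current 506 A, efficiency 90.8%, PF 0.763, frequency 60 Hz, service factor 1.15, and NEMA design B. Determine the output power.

P_in = √3·V·I·cosφ = 1.732 × 230 × 506 × 0.763 = 153798 W
P_out = η·P_in = 0.908 × 153798 = 139649 W

140 kW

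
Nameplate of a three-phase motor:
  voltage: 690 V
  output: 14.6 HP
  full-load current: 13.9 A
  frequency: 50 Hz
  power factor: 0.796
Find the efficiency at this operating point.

P_out = 14.6 × 746 = 10892 W
P_in = √3·V_L·I_L·cosφ = 1.732 × 690 × 13.9 × 0.796 = 13223 W
η = P_out / P_in = 10892 / 13223 = 0.824 = 82.4%

82.4 %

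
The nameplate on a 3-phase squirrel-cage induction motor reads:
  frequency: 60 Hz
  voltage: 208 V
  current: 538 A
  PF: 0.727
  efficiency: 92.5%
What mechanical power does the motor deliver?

130 kW

P_in = √3·V·I·cosφ = 1.732 × 208 × 538 × 0.727 = 140905 W
P_out = η·P_in = 0.925 × 140905 = 130337 W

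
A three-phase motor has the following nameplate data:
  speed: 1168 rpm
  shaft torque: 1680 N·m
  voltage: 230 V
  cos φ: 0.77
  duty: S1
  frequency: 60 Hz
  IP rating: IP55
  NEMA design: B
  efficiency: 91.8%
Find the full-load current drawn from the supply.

730 A

ω = 2π×1168/60 = 122.3 rad/s; P_out = τω = 1680 × 122.3 = 205464 W
P_in = P_out / η = 205464 / 0.918 = 223817 W
I_L = P_in / (√3·V_L·cosφ) = 223817 / (1.732 × 230 × 0.77) = 730 A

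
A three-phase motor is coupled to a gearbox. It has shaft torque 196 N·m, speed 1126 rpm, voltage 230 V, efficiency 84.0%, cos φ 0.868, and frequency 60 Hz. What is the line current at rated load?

79.6 A

ω = 2π×1126/60 = 117.9 rad/s; P_out = τω = 196 × 117.9 = 23108 W
P_in = P_out / η = 23108 / 0.840 = 27510 W
I_L = P_in / (√3·V_L·cosφ) = 27510 / (1.732 × 230 × 0.868) = 79.6 A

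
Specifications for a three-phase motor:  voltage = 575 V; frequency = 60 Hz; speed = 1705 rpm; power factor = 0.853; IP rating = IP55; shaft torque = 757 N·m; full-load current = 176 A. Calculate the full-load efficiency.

ω = 2π × 1705/60 = 178.5 rad/s; P_out = τω = 757 × 178.5 = 135125 W
P_in = √3·V_L·I_L·cosφ = 1.732 × 575 × 176 × 0.853 = 149512 W
η = P_out / P_in = 135125 / 149512 = 0.904 = 90.4%

90.4 %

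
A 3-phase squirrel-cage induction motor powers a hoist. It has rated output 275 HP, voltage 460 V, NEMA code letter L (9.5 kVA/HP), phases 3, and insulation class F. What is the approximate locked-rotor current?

3280 A

S_LR = 9.5 × 275 = 2612.5 kVA
I_LR = S_LR/(√3·V_L) = 2612500/(1.732×460) = 3280 A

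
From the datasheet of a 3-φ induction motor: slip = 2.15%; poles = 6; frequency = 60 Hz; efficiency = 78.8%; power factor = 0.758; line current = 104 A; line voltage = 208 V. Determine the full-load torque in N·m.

P_in = √3·V·I·cosφ = 1.732 × 208 × 104 × 0.758 = 28400 W
P_out = η·P_in = 0.788 × 28400 = 22379 W
n_s = 120×60/6 = 1200 rpm; n = 1200×(1−0.0215) = 1174 rpm
ω = 2π×1174/60 = 122.9 rad/s
τ = P_out/ω = 22379/122.9 = 182 N·m

182 N·m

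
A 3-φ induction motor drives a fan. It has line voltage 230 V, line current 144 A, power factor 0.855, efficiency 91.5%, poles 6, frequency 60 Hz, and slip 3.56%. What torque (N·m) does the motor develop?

P_in = √3·V·I·cosφ = 1.732 × 230 × 144 × 0.855 = 49046 W
P_out = η·P_in = 0.915 × 49046 = 44877 W
n_s = 120×60/6 = 1200 rpm; n = 1200×(1−0.0356) = 1157 rpm
ω = 2π×1157/60 = 121.2 rad/s
τ = P_out/ω = 44877/121.2 = 370 N·m

370 N·m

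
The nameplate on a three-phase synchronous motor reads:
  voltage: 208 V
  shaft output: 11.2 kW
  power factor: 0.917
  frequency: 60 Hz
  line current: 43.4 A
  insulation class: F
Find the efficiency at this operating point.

P_out = 11.2 kW = 11200 W
P_in = √3·V_L·I_L·cosφ = 1.732 × 208 × 43.4 × 0.917 = 14337 W
η = P_out / P_in = 11200 / 14337 = 0.781 = 78.1%

78.1 %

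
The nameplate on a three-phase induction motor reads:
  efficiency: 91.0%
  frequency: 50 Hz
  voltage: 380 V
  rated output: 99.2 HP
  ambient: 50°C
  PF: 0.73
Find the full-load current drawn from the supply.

P_out = 99.2 × 746 = 74003 W
P_in = P_out / η = 74003 / 0.910 = 81322 W
I_L = P_in / (√3·V_L·cosφ) = 81322 / (1.732 × 380 × 0.73) = 169 A

169 A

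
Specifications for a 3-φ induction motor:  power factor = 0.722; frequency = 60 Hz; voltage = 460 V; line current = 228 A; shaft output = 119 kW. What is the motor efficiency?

P_out = 119 kW = 119000 W
P_in = √3·V_L·I_L·cosφ = 1.732 × 460 × 228 × 0.722 = 131153 W
η = P_out / P_in = 119000 / 131153 = 0.907 = 90.7%

90.7 %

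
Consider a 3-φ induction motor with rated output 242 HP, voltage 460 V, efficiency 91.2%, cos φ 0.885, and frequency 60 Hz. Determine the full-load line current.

P_out = 242 × 746 = 180532 W
P_in = P_out / η = 180532 / 0.912 = 197952 W
I_L = P_in / (√3·V_L·cosφ) = 197952 / (1.732 × 460 × 0.885) = 281 A

281 A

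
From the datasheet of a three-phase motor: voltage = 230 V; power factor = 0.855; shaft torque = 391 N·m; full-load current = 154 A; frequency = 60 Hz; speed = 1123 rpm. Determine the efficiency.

87.7 %

ω = 2π × 1123/60 = 117.6 rad/s; P_out = τω = 391 × 117.6 = 45982 W
P_in = √3·V_L·I_L·cosφ = 1.732 × 230 × 154 × 0.855 = 52452 W
η = P_out / P_in = 45982 / 52452 = 0.877 = 87.7%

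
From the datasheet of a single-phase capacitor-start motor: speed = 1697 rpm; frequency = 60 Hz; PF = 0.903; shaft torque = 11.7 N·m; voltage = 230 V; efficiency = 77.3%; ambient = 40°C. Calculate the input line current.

ω = 2π×1697/60 = 177.7 rad/s; P_out = τω = 11.7 × 177.7 = 2079 W
P_in = P_out / η = 2079 / 0.773 = 2690 W
I = P_in / (V·cosφ) = 2690 / (230 × 0.903) = 13 A

13 A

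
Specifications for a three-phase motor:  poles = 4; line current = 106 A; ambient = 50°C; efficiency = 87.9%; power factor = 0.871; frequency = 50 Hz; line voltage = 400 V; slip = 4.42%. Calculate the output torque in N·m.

P_in = √3·V·I·cosφ = 1.732 × 400 × 106 × 0.871 = 63963 W
P_out = η·P_in = 0.879 × 63963 = 56223 W
n_s = 120×50/4 = 1500 rpm; n = 1500×(1−0.0442) = 1434 rpm
ω = 2π×1434/60 = 150.2 rad/s
τ = P_out/ω = 56223/150.2 = 374 N·m

374 N·m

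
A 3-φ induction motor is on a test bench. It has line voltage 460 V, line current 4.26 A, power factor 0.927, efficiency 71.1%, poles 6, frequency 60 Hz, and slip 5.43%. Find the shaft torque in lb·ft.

13.9 lb·ft

P_in = √3·V·I·cosφ = 1.732 × 460 × 4.26 × 0.927 = 3146 W
P_out = η·P_in = 0.711 × 3146 = 2237 W
n_s = 120×60/6 = 1200 rpm; n = 1200×(1−0.0543) = 1135 rpm
ω = 2π×1135/60 = 118.9 rad/s
τ = P_out/ω = 2237/118.9 = 18.81 N·m
In lb·ft: 18.81/1.356 = 13.9 lb·ft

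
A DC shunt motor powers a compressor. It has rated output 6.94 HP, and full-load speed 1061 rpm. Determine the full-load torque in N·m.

46.6 N·m

P_out = 6.94 × 746 = 5177 W
ω = 2π × 1061/60 = 111.1 rad/s
τ = P_out/ω = 5177/111.1 = 46.6 N·m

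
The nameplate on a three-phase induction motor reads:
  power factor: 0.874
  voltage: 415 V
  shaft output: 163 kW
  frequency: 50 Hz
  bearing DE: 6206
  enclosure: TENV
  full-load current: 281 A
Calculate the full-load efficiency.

92.3 %

P_out = 163 kW = 163000 W
P_in = √3·V_L·I_L·cosφ = 1.732 × 415 × 281 × 0.874 = 176528 W
η = P_out / P_in = 163000 / 176528 = 0.923 = 92.3%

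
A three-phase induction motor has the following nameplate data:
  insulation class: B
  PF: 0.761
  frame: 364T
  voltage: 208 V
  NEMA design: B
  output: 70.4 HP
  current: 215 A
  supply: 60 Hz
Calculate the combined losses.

P_in = √3·V·I·cosφ = 1.732×208×215×0.761 = 58943 W
P_out = 70.4×746 = 52518 W
Losses = P_in − P_out = 58943 − 52518 = 6425 W

6430 W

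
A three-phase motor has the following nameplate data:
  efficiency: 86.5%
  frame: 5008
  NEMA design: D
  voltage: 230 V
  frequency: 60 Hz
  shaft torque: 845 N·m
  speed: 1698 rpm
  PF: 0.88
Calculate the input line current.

ω = 2π×1698/60 = 177.8 rad/s; P_out = τω = 845 × 177.8 = 150241 W
P_in = P_out / η = 150241 / 0.865 = 173689 W
I_L = P_in / (√3·V_L·cosφ) = 173689 / (1.732 × 230 × 0.88) = 495 A

495 A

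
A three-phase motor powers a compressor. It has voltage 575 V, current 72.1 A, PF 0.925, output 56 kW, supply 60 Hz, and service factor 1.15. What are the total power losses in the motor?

P_in = √3·V·I·cosφ = 1.732×575×72.1×0.925 = 66419 W
P_out = 56000 W
Losses = P_in − P_out = 66419 − 56000 = 10419 W

10.4 kW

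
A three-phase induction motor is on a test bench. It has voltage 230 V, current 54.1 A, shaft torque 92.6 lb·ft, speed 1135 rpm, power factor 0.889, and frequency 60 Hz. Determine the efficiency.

77.9 %

τ = 92.6 lb·ft × 1.356 = 125.6 N·m
ω = 2π × 1135/60 = 118.9 rad/s; P_out = τω = 125.6 × 118.9 = 14934 W
P_in = √3·V_L·I_L·cosφ = 1.732 × 230 × 54.1 × 0.889 = 19159 W
η = P_out / P_in = 14934 / 19159 = 0.779 = 77.9%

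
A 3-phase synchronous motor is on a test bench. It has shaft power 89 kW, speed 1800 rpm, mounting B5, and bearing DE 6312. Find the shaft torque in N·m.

472 N·m

ω = 2π × 1800/60 = 188.5 rad/s
τ = P/ω = 89000/188.5 = 472 N·m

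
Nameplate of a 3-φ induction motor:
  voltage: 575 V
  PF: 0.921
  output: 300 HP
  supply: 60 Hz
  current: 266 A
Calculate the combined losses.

P_in = √3·V·I·cosφ = 1.732×575×266×0.921 = 243982 W
P_out = 300×746 = 223800 W
Losses = P_in − P_out = 243982 − 223800 = 20182 W

20.2 kW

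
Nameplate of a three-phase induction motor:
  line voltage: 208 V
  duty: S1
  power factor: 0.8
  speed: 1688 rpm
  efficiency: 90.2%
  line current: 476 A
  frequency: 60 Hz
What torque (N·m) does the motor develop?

P_in = √3·V·I·cosφ = 1.732 × 208 × 476 × 0.8 = 137185 W
P_out = η·P_in = 0.902 × 137185 = 123741 W
n = 1688 rpm
ω = 2π×1688/60 = 176.8 rad/s
τ = P_out/ω = 123741/176.8 = 700 N·m

700 N·m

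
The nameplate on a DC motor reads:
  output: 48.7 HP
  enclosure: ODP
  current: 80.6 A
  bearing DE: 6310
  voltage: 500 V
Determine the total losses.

P_in = V·I = 500×80.6 = 40300 W
P_out = 48.7×746 = 36330 W
Losses = P_in − P_out = 40300 − 36330 = 3970 W

3970 W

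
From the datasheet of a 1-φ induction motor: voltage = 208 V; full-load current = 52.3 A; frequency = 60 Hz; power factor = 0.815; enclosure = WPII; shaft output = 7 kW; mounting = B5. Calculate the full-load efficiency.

P_out = 7 kW = 7000 W
P_in = V·I·cosφ = 208 × 52.3 × 0.815 = 8866 W
η = P_out / P_in = 7000 / 8866 = 0.790 = 79.0%

79.0 %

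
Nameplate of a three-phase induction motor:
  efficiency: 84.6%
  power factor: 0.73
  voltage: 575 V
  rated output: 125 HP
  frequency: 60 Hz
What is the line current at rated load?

152 A

P_out = 125 × 746 = 93250 W
P_in = P_out / η = 93250 / 0.846 = 110225 W
I_L = P_in / (√3·V_L·cosφ) = 110225 / (1.732 × 575 × 0.73) = 152 A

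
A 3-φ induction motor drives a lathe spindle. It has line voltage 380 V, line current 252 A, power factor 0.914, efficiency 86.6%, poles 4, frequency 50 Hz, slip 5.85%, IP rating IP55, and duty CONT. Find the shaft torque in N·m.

P_in = √3·V·I·cosφ = 1.732 × 380 × 252 × 0.914 = 151593 W
P_out = η·P_in = 0.866 × 151593 = 131280 W
n_s = 120×50/4 = 1500 rpm; n = 1500×(1−0.0585) = 1412 rpm
ω = 2π×1412/60 = 147.9 rad/s
τ = P_out/ω = 131280/147.9 = 888 N·m

888 N·m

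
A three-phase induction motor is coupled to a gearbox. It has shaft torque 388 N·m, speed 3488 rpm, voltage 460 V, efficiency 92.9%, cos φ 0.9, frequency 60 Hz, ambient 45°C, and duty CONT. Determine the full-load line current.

ω = 2π×3488/60 = 365.3 rad/s; P_out = τω = 388 × 365.3 = 141736 W
P_in = P_out / η = 141736 / 0.929 = 152568 W
I_L = P_in / (√3·V_L·cosφ) = 152568 / (1.732 × 460 × 0.9) = 213 A

213 A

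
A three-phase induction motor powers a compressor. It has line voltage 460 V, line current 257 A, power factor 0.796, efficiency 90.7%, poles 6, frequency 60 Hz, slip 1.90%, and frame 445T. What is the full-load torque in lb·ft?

P_in = √3·V·I·cosφ = 1.732 × 460 × 257 × 0.796 = 162987 W
P_out = η·P_in = 0.907 × 162987 = 147829 W
n_s = 120×60/6 = 1200 rpm; n = 1200×(1−0.019) = 1177 rpm
ω = 2π×1177/60 = 123.3 rad/s
τ = P_out/ω = 147829/123.3 = 1199 N·m
In lb·ft: 1199/1.356 = 884 lb·ft

884 lb·ft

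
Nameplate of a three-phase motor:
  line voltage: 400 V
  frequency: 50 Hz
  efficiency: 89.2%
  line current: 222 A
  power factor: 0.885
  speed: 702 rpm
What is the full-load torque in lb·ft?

P_in = √3·V·I·cosφ = 1.732 × 400 × 222 × 0.885 = 136114 W
P_out = η·P_in = 0.892 × 136114 = 121414 W
n = 702 rpm
ω = 2π×702/60 = 73.51 rad/s
τ = P_out/ω = 121414/73.51 = 1652 N·m
In lb·ft: 1652/1.356 = 1220 lb·ft

1220 lb·ft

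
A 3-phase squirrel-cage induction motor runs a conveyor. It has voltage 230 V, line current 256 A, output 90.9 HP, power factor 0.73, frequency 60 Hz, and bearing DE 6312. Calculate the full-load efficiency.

91.1 %

P_out = 90.9 × 746 = 67811 W
P_in = √3·V_L·I_L·cosφ = 1.732 × 230 × 256 × 0.73 = 74446 W
η = P_out / P_in = 67811 / 74446 = 0.911 = 91.1%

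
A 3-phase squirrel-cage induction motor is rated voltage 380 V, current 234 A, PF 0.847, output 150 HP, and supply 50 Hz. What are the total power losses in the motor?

P_in = √3·V·I·cosφ = 1.732×380×234×0.847 = 130446 W
P_out = 150×746 = 111900 W
Losses = P_in − P_out = 130446 − 111900 = 18546 W

18.5 kW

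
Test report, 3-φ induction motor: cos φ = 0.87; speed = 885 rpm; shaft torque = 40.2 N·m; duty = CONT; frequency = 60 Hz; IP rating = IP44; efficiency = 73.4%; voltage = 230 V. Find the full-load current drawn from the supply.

ω = 2π×885/60 = 92.68 rad/s; P_out = τω = 40.2 × 92.68 = 3726 W
P_in = P_out / η = 3726 / 0.734 = 5076 W
I_L = P_in / (√3·V_L·cosφ) = 5076 / (1.732 × 230 × 0.87) = 14.6 A

14.6 A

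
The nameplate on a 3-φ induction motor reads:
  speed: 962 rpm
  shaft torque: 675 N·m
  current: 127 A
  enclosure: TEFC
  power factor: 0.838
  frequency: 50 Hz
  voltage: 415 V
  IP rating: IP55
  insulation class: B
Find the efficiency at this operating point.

ω = 2π × 962/60 = 100.7 rad/s; P_out = τω = 675 × 100.7 = 67973 W
P_in = √3·V_L·I_L·cosφ = 1.732 × 415 × 127 × 0.838 = 76497 W
η = P_out / P_in = 67973 / 76497 = 0.889 = 88.9%

88.9 %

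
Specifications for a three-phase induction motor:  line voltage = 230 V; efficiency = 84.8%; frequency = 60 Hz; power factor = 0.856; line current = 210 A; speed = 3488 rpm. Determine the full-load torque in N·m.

P_in = √3·V·I·cosφ = 1.732 × 230 × 210 × 0.856 = 71609 W
P_out = η·P_in = 0.848 × 71609 = 60724 W
n = 3488 rpm
ω = 2π×3488/60 = 365.3 rad/s
τ = P_out/ω = 60724/365.3 = 166 N·m

166 N·m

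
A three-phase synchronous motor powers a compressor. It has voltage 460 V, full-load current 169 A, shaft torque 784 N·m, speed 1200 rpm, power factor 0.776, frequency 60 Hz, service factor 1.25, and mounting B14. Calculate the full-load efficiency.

ω = 2π × 1200/60 = 125.7 rad/s; P_out = τω = 784 × 125.7 = 98549 W
P_in = √3·V_L·I_L·cosφ = 1.732 × 460 × 169 × 0.776 = 104485 W
η = P_out / P_in = 98549 / 104485 = 0.943 = 94.3%

94.3 %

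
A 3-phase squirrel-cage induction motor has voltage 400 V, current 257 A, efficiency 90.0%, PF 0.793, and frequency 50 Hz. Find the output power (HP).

P_in = √3·V·I·cosφ = 1.732 × 400 × 257 × 0.793 = 141193 W
P_out = η·P_in = 0.9 × 141193 = 127074 W
= 127074/746 = 170 HP

170 HP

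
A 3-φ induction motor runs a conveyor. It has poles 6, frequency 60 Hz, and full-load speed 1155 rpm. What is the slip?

n_s = 120f/p = 120×60/6 = 1200 rpm
s = (n_s − n)/n_s = (1200 − 1155)/1200 = 0.0375

3.75 %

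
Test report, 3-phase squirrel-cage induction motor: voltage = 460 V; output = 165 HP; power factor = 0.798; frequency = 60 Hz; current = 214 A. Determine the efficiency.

90.5 %

P_out = 165 × 746 = 123090 W
P_in = √3·V_L·I_L·cosφ = 1.732 × 460 × 214 × 0.798 = 136057 W
η = P_out / P_in = 123090 / 136057 = 0.905 = 90.5%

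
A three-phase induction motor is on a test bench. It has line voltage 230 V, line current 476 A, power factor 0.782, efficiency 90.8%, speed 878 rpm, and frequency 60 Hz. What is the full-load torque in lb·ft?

P_in = √3·V·I·cosφ = 1.732 × 230 × 476 × 0.782 = 148282 W
P_out = η·P_in = 0.908 × 148282 = 134640 W
n = 878 rpm
ω = 2π×878/60 = 91.94 rad/s
τ = P_out/ω = 134640/91.94 = 1464 N·m
In lb·ft: 1464/1.356 = 1080 lb·ft

1080 lb·ft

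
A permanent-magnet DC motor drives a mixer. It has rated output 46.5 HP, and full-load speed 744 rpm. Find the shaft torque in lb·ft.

P_out = 46.5 × 746 = 34689 W
ω = 2π × 744/60 = 77.91 rad/s
τ = P_out/ω = 34689/77.91 = 445.2 N·m
In lb·ft: 445.2/1.356 = 328 lb·ft

328 lb·ft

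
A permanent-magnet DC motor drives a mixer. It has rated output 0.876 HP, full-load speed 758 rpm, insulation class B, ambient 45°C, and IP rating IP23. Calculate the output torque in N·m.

8.23 N·m

P_out = 0.876 × 746 = 653 W
ω = 2π × 758/60 = 79.38 rad/s
τ = P_out/ω = 653/79.38 = 8.23 N·m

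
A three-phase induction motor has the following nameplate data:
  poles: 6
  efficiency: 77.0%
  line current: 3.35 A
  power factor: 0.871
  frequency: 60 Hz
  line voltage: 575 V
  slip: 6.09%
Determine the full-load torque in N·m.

19 N·m

P_in = √3·V·I·cosφ = 1.732 × 575 × 3.35 × 0.871 = 2906 W
P_out = η·P_in = 0.77 × 2906 = 2238 W
n_s = 120×60/6 = 1200 rpm; n = 1200×(1−0.0609) = 1127 rpm
ω = 2π×1127/60 = 118 rad/s
τ = P_out/ω = 2238/118 = 19 N·m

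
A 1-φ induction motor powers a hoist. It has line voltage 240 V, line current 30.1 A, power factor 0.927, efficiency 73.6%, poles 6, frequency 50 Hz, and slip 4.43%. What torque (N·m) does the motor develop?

49.2 N·m

P_in = V·I·cosφ = 240 × 30.1 × 0.927 = 6697 W
P_out = η·P_in = 0.736 × 6697 = 4929 W
n_s = 120×50/6 = 1000 rpm; n = 1000×(1−0.0443) = 956 rpm
ω = 2π×956/60 = 100.1 rad/s
τ = P_out/ω = 4929/100.1 = 49.2 N·m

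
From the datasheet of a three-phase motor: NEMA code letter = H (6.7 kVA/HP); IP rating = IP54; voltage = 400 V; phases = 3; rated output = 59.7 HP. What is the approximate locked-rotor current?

577 A

S_LR = 6.7 × 59.7 = 399.99 kVA
I_LR = S_LR/(√3·V_L) = 399990/(1.732×400) = 577 A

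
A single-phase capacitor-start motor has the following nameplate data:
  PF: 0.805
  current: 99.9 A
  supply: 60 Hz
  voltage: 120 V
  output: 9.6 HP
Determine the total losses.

P_in = V·I·cosφ = 120×99.9×0.805 = 9650 W
P_out = 9.6×746 = 7162 W
Losses = P_in − P_out = 9650 − 7162 = 2488 W

2.49 kW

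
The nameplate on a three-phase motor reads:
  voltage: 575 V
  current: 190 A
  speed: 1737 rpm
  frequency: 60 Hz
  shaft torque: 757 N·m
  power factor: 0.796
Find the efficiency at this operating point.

ω = 2π × 1737/60 = 181.9 rad/s; P_out = τω = 757 × 181.9 = 137698 W
P_in = √3·V_L·I_L·cosφ = 1.732 × 575 × 190 × 0.796 = 150620 W
η = P_out / P_in = 137698 / 150620 = 0.914 = 91.4%

91.4 %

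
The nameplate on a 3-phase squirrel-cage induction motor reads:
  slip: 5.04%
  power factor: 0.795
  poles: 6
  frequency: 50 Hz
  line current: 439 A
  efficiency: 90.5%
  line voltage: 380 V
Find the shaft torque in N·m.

P_in = √3·V·I·cosφ = 1.732 × 380 × 439 × 0.795 = 229701 W
P_out = η·P_in = 0.905 × 229701 = 207879 W
n_s = 120×50/6 = 1000 rpm; n = 1000×(1−0.0504) = 950 rpm
ω = 2π×950/60 = 99.48 rad/s
τ = P_out/ω = 207879/99.48 = 2090 N·m

2090 N·m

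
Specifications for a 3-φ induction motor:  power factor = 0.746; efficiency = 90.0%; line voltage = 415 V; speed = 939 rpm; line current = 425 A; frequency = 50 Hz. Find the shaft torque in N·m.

P_in = √3·V·I·cosφ = 1.732 × 415 × 425 × 0.746 = 227889 W
P_out = η·P_in = 0.9 × 227889 = 205100 W
n = 939 rpm
ω = 2π×939/60 = 98.33 rad/s
τ = P_out/ω = 205100/98.33 = 2090 N·m

2090 N·m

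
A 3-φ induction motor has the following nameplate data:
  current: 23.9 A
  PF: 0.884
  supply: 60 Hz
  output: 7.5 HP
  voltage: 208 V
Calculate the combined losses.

2020 W

P_in = √3·V·I·cosφ = 1.732×208×23.9×0.884 = 7611 W
P_out = 7.5×746 = 5595 W
Losses = P_in − P_out = 7611 − 5595 = 2016 W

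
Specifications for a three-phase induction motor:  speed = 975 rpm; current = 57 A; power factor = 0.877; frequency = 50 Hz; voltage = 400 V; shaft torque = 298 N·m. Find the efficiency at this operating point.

ω = 2π × 975/60 = 102.1 rad/s; P_out = τω = 298 × 102.1 = 30426 W
P_in = √3·V_L·I_L·cosφ = 1.732 × 400 × 57 × 0.877 = 34632 W
η = P_out / P_in = 30426 / 34632 = 0.879 = 87.9%

87.9 %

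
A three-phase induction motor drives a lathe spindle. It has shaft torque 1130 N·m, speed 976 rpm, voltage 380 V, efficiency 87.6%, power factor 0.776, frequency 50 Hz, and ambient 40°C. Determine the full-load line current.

ω = 2π×976/60 = 102.2 rad/s; P_out = τω = 1130 × 102.2 = 115486 W
P_in = P_out / η = 115486 / 0.876 = 131833 W
I_L = P_in / (√3·V_L·cosφ) = 131833 / (1.732 × 380 × 0.776) = 258 A

258 A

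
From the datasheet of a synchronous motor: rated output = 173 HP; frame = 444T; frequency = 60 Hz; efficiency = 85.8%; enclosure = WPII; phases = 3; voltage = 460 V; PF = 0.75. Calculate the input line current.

252 A

P_out = 173 × 746 = 129058 W
P_in = P_out / η = 129058 / 0.858 = 150417 W
I_L = P_in / (√3·V_L·cosφ) = 150417 / (1.732 × 460 × 0.75) = 252 A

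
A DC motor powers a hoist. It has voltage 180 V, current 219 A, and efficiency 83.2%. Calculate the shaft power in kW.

P_in = V·I = 180 × 219 = 39420 W
P_out = η·P_in = 0.832 × 39420 = 32797 W

32.8 kW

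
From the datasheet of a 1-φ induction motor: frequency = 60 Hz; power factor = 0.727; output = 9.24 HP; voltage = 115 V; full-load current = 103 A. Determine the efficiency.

80.0 %

P_out = 9.24 × 746 = 6893 W
P_in = V·I·cosφ = 115 × 103 × 0.727 = 8611 W
η = P_out / P_in = 6893 / 8611 = 0.800 = 80.0%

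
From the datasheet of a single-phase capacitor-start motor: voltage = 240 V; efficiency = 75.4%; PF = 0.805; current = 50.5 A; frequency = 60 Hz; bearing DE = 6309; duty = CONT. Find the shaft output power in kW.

P_in = V·I·cosφ = 240 × 50.5 × 0.805 = 9757 W
P_out = η·P_in = 0.754 × 9757 = 7357 W

7.36 kW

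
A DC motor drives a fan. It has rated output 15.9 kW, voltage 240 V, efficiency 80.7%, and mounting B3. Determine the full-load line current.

82.1 A

P_out = 15.9 kW = 15900 W
P_in = P_out / η = 15900 / 0.807 = 19703 W
I = P_in / V = 19703 / 240 = 82.1 A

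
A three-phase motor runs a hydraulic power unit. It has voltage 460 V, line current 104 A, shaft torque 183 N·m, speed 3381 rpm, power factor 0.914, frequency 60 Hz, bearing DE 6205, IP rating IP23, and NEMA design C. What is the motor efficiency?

85.6 %

ω = 2π × 3381/60 = 354.1 rad/s; P_out = τω = 183 × 354.1 = 64800 W
P_in = √3·V_L·I_L·cosφ = 1.732 × 460 × 104 × 0.914 = 75733 W
η = P_out / P_in = 64800 / 75733 = 0.856 = 85.6%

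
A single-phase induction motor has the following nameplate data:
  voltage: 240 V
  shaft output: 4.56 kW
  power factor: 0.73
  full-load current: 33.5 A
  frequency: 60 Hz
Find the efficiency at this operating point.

P_out = 4.56 kW = 4560 W
P_in = V·I·cosφ = 240 × 33.5 × 0.73 = 5869 W
η = P_out / P_in = 4560 / 5869 = 0.777 = 77.7%

77.7 %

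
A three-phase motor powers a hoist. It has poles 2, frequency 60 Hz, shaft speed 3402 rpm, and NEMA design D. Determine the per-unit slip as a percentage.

5.5 %

n_s = 120f/p = 120×60/2 = 3600 rpm
s = (n_s − n)/n_s = (3600 − 3402)/3600 = 0.0550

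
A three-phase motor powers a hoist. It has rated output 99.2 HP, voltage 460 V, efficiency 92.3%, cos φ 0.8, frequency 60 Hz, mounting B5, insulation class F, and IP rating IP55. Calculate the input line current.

P_out = 99.2 × 746 = 74003 W
P_in = P_out / η = 74003 / 0.923 = 80177 W
I_L = P_in / (√3·V_L·cosφ) = 80177 / (1.732 × 460 × 0.8) = 126 A

126 A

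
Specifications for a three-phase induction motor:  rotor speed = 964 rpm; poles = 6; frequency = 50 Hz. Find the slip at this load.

3.60 %

n_s = 120f/p = 120×50/6 = 1000 rpm
s = (n_s − n)/n_s = (1000 − 964)/1000 = 0.0360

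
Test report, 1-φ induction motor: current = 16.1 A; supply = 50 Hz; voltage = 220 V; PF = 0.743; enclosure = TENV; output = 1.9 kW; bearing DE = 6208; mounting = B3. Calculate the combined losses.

P_in = V·I·cosφ = 220×16.1×0.743 = 2632 W
P_out = 1900 W
Losses = P_in − P_out = 2632 − 1900 = 732 W

732 W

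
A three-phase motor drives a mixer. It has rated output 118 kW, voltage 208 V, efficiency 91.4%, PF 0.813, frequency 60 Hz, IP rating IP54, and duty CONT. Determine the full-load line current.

441 A

P_out = 118 kW = 118000 W
P_in = P_out / η = 118000 / 0.914 = 129103 W
I_L = P_in / (√3·V_L·cosφ) = 129103 / (1.732 × 208 × 0.813) = 441 A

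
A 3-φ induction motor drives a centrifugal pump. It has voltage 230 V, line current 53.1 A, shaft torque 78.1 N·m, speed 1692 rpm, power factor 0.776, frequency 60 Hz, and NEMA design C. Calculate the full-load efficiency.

84.3 %

ω = 2π × 1692/60 = 177.2 rad/s; P_out = τω = 78.1 × 177.2 = 13839 W
P_in = √3·V_L·I_L·cosφ = 1.732 × 230 × 53.1 × 0.776 = 16415 W
η = P_out / P_in = 13839 / 16415 = 0.843 = 84.3%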